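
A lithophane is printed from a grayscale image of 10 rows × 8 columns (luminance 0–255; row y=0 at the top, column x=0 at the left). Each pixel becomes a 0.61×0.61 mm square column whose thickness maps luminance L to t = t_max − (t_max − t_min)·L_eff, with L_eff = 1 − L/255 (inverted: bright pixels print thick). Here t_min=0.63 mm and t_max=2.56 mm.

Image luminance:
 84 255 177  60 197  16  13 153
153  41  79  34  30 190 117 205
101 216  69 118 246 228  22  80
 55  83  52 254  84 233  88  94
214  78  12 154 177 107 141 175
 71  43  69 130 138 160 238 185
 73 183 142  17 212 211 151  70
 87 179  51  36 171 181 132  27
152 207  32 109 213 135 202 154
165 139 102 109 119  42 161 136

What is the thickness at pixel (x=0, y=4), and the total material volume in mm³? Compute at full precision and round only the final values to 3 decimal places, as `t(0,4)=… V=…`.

t(0,4)=2.250 V=46.970

span = t_max - t_min = 2.56 - 0.63 = 1.930
L(0,4) = 214, L_eff = 1 - 214/255 = 0.160784 (inverted)
t(0,4) = 2.56 - 1.930·0.160784 = 2.250
Σt over all 10·8 pixels = 3218867/25500 ≈ 126.2300784
V = pitch²·Σt = 0.61²·3218867/25500 = 46.970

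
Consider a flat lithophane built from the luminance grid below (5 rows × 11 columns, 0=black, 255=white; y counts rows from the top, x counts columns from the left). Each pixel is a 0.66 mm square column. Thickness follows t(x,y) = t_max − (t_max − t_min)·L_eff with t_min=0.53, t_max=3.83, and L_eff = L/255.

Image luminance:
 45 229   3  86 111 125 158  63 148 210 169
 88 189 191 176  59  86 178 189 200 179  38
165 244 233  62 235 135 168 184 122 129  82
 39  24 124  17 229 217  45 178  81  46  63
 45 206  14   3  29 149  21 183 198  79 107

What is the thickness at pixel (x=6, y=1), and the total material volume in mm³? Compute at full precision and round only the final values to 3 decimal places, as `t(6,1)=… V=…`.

t(6,1)=1.526 V=53.562

span = t_max - t_min = 3.83 - 0.53 = 3.300
L(6,1) = 178, L_eff = 178/255 = 0.698039
t(6,1) = 3.83 - 3.300·0.698039 = 1.526
Σt over all 5·11 pixels = 209033/1700 ≈ 122.9605882
V = pitch²·Σt = 0.66²·209033/1700 = 53.562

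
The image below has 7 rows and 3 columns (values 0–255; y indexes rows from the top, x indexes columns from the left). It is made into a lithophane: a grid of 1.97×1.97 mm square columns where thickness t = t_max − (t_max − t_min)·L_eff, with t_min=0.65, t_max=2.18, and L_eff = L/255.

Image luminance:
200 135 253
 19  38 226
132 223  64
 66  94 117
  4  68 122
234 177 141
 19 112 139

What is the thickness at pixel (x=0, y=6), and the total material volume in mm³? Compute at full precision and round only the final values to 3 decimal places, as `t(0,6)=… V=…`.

span = t_max - t_min = 2.18 - 0.65 = 1.530
L(0,6) = 19, L_eff = 19/255 = 0.074510
t(0,6) = 2.18 - 1.530·0.074510 = 2.066
Σt over all 7·3 pixels = 30.282
V = pitch²·Σt = 1.97²·30.282 = 117.521

t(0,6)=2.066 V=117.521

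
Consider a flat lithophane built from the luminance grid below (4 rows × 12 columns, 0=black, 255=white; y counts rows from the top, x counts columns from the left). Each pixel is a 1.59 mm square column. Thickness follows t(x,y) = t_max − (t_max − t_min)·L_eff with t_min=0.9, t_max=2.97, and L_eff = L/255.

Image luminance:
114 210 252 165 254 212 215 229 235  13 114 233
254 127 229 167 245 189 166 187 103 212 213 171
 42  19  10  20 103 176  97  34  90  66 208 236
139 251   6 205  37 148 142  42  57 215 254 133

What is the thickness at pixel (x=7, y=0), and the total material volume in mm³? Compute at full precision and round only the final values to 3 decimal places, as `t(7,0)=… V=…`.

t(7,0)=1.111 V=211.846

span = t_max - t_min = 2.97 - 0.9 = 2.070
L(7,0) = 229, L_eff = 229/255 = 0.898039
t(7,0) = 2.97 - 2.070·0.898039 = 1.111
Σt over all 4·12 pixels = 712269/8500 ≈ 83.7963529
V = pitch²·Σt = 1.59²·712269/8500 = 211.846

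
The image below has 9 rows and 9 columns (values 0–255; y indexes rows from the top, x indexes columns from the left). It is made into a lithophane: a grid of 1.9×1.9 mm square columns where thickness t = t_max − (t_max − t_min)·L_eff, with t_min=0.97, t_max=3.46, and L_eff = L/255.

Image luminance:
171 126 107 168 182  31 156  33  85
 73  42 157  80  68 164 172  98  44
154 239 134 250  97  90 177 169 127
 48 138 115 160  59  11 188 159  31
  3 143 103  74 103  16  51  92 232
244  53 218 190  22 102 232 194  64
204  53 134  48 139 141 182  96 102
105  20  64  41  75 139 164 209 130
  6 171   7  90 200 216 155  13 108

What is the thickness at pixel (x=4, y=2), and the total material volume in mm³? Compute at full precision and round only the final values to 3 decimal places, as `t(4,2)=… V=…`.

t(4,2)=2.513 V=678.585

span = t_max - t_min = 3.46 - 0.97 = 2.490
L(4,2) = 97, L_eff = 97/255 = 0.380392
t(4,2) = 3.46 - 2.490·0.380392 = 2.513
Σt over all 9·9 pixels = 1597777/8500 ≈ 187.9737647
V = pitch²·Σt = 1.9²·1597777/8500 = 678.585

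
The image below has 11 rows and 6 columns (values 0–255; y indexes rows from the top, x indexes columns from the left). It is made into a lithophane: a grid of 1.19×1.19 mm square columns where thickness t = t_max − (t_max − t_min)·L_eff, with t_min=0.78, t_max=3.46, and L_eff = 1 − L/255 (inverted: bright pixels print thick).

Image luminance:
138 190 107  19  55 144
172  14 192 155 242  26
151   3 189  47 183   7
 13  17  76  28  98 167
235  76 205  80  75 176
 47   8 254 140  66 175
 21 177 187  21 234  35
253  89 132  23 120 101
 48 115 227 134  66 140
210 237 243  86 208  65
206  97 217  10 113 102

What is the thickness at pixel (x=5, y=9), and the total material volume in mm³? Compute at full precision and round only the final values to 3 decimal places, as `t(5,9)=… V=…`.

span = t_max - t_min = 3.46 - 0.78 = 2.680
L(5,9) = 65, L_eff = 1 - 65/255 = 0.745098 (inverted)
t(5,9) = 3.46 - 2.680·0.745098 = 1.463
Σt over all 11·6 pixels = 285538/2125 ≈ 134.3708235
V = pitch²·Σt = 1.19²·285538/2125 = 190.283

t(5,9)=1.463 V=190.283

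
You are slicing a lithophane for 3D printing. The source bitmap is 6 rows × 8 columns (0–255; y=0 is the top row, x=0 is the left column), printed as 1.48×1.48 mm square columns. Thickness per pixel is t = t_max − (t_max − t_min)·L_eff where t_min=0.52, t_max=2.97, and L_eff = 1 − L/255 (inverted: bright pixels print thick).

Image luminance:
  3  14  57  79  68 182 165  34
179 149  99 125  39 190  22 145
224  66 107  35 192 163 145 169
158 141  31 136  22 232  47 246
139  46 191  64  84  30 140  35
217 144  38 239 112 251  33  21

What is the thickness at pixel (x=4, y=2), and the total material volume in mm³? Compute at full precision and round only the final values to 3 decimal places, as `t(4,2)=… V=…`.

t(4,2)=2.365 V=169.326

span = t_max - t_min = 2.97 - 0.52 = 2.450
L(4,2) = 192, L_eff = 1 - 192/255 = 0.247059 (inverted)
t(4,2) = 2.97 - 2.450·0.247059 = 2.365
Σt over all 6·8 pixels = 32854/425 ≈ 77.3035294
V = pitch²·Σt = 1.48²·32854/425 = 169.326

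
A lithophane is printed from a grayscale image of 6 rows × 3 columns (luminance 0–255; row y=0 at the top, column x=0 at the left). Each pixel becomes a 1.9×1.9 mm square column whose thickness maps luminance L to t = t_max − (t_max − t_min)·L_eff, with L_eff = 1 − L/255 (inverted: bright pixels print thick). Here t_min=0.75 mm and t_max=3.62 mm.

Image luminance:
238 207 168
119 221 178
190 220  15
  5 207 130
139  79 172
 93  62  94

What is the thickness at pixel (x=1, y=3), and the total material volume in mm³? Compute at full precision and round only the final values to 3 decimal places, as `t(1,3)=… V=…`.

span = t_max - t_min = 3.62 - 0.75 = 2.870
L(1,3) = 207, L_eff = 1 - 207/255 = 0.188235 (inverted)
t(1,3) = 3.62 - 2.870·0.188235 = 3.080
Σt over all 6·3 pixels = 1072369/25500 ≈ 42.0536863
V = pitch²·Σt = 1.9²·1072369/25500 = 151.814

t(1,3)=3.080 V=151.814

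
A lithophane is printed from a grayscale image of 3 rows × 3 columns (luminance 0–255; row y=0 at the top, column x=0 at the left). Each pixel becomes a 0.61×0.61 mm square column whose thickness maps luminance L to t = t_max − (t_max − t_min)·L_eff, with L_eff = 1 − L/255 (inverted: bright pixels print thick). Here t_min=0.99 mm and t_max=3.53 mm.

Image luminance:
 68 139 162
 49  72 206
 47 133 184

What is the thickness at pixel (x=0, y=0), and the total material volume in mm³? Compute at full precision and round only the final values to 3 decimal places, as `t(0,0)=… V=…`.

span = t_max - t_min = 3.53 - 0.99 = 2.540
L(0,0) = 68, L_eff = 1 - 68/255 = 0.733333 (inverted)
t(0,0) = 3.53 - 2.540·0.733333 = 1.667
Σt over all 3·3 pixels = 99289/5100 ≈ 19.4684314
V = pitch²·Σt = 0.61²·99289/5100 = 7.244

t(0,0)=1.667 V=7.244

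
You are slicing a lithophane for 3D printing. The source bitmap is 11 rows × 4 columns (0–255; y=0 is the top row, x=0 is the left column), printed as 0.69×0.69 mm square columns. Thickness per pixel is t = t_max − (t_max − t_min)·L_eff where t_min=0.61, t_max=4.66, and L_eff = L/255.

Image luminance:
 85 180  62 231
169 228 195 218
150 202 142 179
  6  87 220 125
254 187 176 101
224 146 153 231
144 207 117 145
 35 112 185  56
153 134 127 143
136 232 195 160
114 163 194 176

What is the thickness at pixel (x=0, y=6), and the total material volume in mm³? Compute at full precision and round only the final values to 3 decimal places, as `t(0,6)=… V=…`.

t(0,6)=2.373 V=45.603

span = t_max - t_min = 4.66 - 0.61 = 4.050
L(0,6) = 144, L_eff = 144/255 = 0.564706
t(0,6) = 4.66 - 4.050·0.564706 = 2.373
Σt over all 11·4 pixels = 32567/340 ≈ 95.7852941
V = pitch²·Σt = 0.69²·32567/340 = 45.603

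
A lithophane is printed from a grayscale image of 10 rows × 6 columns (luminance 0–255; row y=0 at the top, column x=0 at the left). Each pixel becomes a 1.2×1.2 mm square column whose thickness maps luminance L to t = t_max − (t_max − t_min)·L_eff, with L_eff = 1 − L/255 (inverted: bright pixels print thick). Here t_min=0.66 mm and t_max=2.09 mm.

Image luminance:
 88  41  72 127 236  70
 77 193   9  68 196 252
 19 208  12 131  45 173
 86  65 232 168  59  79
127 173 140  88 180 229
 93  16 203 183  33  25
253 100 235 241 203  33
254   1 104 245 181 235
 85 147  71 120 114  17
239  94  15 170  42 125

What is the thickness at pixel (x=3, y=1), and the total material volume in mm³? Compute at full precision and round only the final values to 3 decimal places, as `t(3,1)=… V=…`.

span = t_max - t_min = 2.09 - 0.66 = 1.430
L(3,1) = 68, L_eff = 1 - 68/255 = 0.733333 (inverted)
t(3,1) = 2.09 - 1.430·0.733333 = 1.041
Σt over all 10·6 pixels = 104258/1275 ≈ 81.7709804
V = pitch²·Σt = 1.2²·104258/1275 = 117.750

t(3,1)=1.041 V=117.750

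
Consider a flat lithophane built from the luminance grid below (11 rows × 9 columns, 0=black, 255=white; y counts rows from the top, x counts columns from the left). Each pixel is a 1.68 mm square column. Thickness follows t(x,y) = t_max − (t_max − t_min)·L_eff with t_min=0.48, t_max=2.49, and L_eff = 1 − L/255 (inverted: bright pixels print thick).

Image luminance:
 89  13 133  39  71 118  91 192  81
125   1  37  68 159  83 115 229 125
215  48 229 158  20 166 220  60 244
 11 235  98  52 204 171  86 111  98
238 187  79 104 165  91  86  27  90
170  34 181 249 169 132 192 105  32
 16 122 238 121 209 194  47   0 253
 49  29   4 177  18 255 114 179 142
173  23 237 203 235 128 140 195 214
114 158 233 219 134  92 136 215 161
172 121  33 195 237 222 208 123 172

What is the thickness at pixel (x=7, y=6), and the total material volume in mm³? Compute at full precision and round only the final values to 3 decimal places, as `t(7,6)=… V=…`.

t(7,6)=0.480 V=427.471

span = t_max - t_min = 2.49 - 0.48 = 2.010
L(7,6) = 0, L_eff = 1 - 0/255 = 1.000000 (inverted)
t(7,6) = 2.49 - 2.010·1.000000 = 0.480
Σt over all 11·9 pixels = 643691/4250 ≈ 151.4567059
V = pitch²·Σt = 1.68²·643691/4250 = 427.471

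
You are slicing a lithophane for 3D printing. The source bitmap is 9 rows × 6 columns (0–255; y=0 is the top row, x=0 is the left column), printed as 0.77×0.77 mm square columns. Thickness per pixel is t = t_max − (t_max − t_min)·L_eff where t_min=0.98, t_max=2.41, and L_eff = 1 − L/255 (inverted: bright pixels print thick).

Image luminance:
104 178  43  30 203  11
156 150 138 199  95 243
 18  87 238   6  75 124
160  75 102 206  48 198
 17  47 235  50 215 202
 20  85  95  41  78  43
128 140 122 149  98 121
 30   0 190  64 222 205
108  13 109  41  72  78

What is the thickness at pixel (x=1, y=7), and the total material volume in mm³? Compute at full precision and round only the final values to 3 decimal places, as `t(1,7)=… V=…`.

span = t_max - t_min = 2.41 - 0.98 = 1.430
L(1,7) = 0, L_eff = 1 - 0/255 = 1.000000 (inverted)
t(1,7) = 2.41 - 1.430·1.000000 = 0.980
Σt over all 9·6 pixels = 17551/204 ≈ 86.0343137
V = pitch²·Σt = 0.77²·17551/204 = 51.010

t(1,7)=0.980 V=51.010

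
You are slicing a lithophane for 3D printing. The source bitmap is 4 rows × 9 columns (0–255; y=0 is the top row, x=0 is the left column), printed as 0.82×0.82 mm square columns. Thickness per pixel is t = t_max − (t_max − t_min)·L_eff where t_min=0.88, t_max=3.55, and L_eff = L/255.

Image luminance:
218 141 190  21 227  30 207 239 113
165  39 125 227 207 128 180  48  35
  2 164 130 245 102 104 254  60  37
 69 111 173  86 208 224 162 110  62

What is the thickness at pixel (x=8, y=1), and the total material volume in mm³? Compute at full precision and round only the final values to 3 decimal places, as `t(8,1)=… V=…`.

t(8,1)=3.184 V=51.836

span = t_max - t_min = 3.55 - 0.88 = 2.670
L(8,1) = 35, L_eff = 35/255 = 0.137255
t(8,1) = 3.55 - 2.670·0.137255 = 3.184
Σt over all 4·9 pixels = 655273/8500 ≈ 77.0909412
V = pitch²·Σt = 0.82²·655273/8500 = 51.836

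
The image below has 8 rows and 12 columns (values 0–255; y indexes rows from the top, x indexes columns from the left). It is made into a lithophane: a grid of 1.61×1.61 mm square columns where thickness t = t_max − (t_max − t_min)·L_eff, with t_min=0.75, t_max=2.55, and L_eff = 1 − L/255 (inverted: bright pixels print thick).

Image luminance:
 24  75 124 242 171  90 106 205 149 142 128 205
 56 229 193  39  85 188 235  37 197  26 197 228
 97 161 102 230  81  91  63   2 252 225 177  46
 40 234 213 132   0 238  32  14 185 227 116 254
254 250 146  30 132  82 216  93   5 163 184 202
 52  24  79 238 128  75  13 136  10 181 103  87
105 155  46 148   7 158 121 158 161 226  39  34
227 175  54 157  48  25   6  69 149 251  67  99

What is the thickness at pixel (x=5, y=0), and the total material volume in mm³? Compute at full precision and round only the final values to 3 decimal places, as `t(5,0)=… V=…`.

t(5,0)=1.385 V=408.960

span = t_max - t_min = 2.55 - 0.75 = 1.800
L(5,0) = 90, L_eff = 1 - 90/255 = 0.647059 (inverted)
t(5,0) = 2.55 - 1.800·0.647059 = 1.385
Σt over all 8·12 pixels = 67053/425 ≈ 157.7717647
V = pitch²·Σt = 1.61²·67053/425 = 408.960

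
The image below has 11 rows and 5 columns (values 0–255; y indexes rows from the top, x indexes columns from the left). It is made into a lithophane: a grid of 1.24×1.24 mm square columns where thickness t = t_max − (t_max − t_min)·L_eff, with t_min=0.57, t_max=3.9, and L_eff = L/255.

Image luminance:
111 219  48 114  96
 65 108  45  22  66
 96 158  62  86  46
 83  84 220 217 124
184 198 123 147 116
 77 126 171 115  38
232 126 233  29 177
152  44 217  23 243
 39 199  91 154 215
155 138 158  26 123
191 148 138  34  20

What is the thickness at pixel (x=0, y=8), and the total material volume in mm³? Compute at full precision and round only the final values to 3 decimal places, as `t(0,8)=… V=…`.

t(0,8)=3.391 V=195.887

span = t_max - t_min = 3.9 - 0.57 = 3.330
L(0,8) = 39, L_eff = 39/255 = 0.152941
t(0,8) = 3.9 - 3.330·0.152941 = 3.391
Σt over all 11·5 pixels = 54144/425 ≈ 127.3976471
V = pitch²·Σt = 1.24²·54144/425 = 195.887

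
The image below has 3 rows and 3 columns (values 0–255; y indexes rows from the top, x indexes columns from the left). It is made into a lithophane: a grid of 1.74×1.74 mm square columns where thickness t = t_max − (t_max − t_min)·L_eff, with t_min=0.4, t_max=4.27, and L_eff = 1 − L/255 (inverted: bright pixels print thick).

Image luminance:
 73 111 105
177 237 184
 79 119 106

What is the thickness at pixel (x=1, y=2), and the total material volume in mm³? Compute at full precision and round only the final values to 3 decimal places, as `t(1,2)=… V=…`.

span = t_max - t_min = 4.27 - 0.4 = 3.870
L(1,2) = 119, L_eff = 1 - 119/255 = 0.533333 (inverted)
t(1,2) = 4.27 - 3.870·0.533333 = 2.206
Σt over all 3·3 pixels = 184239/8500 ≈ 21.6751765
V = pitch²·Σt = 1.74²·184239/8500 = 65.624

t(1,2)=2.206 V=65.624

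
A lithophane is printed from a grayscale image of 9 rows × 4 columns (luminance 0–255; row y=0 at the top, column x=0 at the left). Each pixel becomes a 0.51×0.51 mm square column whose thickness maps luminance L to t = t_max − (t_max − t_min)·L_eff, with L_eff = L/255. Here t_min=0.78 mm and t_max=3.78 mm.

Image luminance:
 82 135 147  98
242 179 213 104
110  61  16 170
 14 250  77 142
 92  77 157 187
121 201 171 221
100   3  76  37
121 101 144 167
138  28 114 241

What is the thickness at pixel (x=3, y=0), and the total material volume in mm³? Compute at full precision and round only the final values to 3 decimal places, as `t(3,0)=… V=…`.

t(3,0)=2.627 V=21.511

span = t_max - t_min = 3.78 - 0.78 = 3.000
L(3,0) = 98, L_eff = 98/255 = 0.384314
t(3,0) = 3.78 - 3.000·0.384314 = 2.627
Σt over all 9·4 pixels = 35149/425 ≈ 82.7035294
V = pitch²·Σt = 0.51²·35149/425 = 21.511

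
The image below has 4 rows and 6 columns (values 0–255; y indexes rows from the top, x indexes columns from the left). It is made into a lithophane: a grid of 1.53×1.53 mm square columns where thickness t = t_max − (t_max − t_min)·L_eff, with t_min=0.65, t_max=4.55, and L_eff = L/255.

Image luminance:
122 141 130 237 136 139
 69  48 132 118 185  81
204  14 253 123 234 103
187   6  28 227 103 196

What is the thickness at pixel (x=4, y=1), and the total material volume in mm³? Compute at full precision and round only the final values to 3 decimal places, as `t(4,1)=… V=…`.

t(4,1)=1.721 V=140.487

span = t_max - t_min = 4.55 - 0.65 = 3.900
L(4,1) = 185, L_eff = 185/255 = 0.725490
t(4,1) = 4.55 - 3.900·0.725490 = 1.721
Σt over all 4·6 pixels = 25506/425 ≈ 60.0141176
V = pitch²·Σt = 1.53²·25506/425 = 140.487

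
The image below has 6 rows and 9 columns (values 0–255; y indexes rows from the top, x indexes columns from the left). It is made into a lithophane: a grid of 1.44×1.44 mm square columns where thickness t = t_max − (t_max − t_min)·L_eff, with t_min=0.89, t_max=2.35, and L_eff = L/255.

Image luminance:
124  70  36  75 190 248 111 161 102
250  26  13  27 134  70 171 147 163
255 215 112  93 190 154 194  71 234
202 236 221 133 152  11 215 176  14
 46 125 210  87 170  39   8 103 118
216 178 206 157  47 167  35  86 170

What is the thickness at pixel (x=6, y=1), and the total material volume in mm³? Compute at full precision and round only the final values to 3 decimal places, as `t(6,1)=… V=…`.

t(6,1)=1.371 V=178.086

span = t_max - t_min = 2.35 - 0.89 = 1.460
L(6,1) = 171, L_eff = 171/255 = 0.670588
t(6,1) = 2.35 - 1.460·0.670588 = 1.371
Σt over all 6·9 pixels = 365001/4250 ≈ 85.8825882
V = pitch²·Σt = 1.44²·365001/4250 = 178.086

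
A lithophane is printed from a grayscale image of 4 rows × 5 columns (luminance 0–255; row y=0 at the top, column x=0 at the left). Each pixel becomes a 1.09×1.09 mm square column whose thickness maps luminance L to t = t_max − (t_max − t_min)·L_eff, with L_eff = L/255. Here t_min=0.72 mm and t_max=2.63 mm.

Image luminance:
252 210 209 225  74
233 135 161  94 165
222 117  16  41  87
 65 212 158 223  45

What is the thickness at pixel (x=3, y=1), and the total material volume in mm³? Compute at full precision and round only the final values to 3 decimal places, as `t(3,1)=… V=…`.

t(3,1)=1.926 V=36.295

span = t_max - t_min = 2.63 - 0.72 = 1.910
L(3,1) = 94, L_eff = 94/255 = 0.368627
t(3,1) = 2.63 - 1.910·0.368627 = 1.926
Σt over all 4·5 pixels = 194749/6375 ≈ 30.5488627
V = pitch²·Σt = 1.09²·194749/6375 = 36.295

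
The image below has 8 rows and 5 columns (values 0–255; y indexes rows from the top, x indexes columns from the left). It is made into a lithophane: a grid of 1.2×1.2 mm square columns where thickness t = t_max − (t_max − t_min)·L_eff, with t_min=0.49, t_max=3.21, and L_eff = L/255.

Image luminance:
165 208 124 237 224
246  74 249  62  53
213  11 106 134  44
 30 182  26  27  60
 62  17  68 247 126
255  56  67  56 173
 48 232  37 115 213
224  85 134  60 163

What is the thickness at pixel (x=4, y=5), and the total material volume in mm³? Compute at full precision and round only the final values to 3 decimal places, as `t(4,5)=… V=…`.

span = t_max - t_min = 3.21 - 0.49 = 2.720
L(4,5) = 173, L_eff = 173/255 = 0.678431
t(4,5) = 3.21 - 2.720·0.678431 = 1.365
Σt over all 8·5 pixels = 28498/375 ≈ 75.9946667
V = pitch²·Σt = 1.2²·28498/375 = 109.432

t(4,5)=1.365 V=109.432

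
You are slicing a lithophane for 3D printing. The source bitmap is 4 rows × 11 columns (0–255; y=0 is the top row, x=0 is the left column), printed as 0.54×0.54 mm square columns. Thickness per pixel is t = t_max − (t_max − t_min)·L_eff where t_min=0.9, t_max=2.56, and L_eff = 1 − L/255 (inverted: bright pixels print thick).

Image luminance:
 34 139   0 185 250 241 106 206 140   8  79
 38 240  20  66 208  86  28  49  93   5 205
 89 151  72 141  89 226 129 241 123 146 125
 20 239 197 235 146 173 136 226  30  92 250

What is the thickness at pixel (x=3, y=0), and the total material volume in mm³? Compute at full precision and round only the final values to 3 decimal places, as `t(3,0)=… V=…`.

span = t_max - t_min = 2.56 - 0.9 = 1.660
L(3,0) = 185, L_eff = 1 - 185/255 = 0.274510 (inverted)
t(3,0) = 2.56 - 1.660·0.274510 = 2.104
Σt over all 4·11 pixels = 489083/6375 ≈ 76.7189020
V = pitch²·Σt = 0.54²·489083/6375 = 22.371

t(3,0)=2.104 V=22.371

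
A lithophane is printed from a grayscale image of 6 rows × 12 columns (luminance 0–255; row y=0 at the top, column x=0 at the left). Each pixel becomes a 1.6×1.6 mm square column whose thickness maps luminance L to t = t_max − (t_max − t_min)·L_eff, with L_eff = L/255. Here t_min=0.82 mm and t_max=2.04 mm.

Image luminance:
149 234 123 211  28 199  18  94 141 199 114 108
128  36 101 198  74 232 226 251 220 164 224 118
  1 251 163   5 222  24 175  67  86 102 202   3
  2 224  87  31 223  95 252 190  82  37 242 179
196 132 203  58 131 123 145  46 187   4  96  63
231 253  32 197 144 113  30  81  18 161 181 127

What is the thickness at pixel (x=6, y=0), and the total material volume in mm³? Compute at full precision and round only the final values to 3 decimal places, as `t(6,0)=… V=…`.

span = t_max - t_min = 2.04 - 0.82 = 1.220
L(6,0) = 18, L_eff = 18/255 = 0.070588
t(6,0) = 2.04 - 1.220·0.070588 = 1.954
Σt over all 6·12 pixels = 1294013/12750 ≈ 101.4912157
V = pitch²·Σt = 1.6²·1294013/12750 = 259.818

t(6,0)=1.954 V=259.818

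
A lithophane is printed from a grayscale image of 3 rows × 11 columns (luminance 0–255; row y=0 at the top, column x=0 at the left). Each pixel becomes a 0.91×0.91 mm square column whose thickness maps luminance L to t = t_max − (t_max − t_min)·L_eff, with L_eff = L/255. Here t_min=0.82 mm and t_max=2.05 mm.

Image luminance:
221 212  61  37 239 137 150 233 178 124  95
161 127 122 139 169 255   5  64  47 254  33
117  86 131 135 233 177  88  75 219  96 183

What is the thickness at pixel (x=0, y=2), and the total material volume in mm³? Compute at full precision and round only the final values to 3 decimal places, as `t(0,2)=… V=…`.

span = t_max - t_min = 2.05 - 0.82 = 1.230
L(0,2) = 117, L_eff = 117/255 = 0.458824
t(0,2) = 2.05 - 1.230·0.458824 = 1.486
Σt over all 3·11 pixels = 193151/4250 ≈ 45.4472941
V = pitch²·Σt = 0.91²·193151/4250 = 37.635

t(0,2)=1.486 V=37.635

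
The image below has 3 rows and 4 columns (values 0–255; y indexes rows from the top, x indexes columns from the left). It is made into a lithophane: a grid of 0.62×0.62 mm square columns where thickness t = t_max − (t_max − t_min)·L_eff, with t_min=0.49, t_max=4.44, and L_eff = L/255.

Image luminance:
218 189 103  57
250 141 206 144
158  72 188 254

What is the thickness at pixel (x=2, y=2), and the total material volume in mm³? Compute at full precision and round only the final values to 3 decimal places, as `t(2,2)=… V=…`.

span = t_max - t_min = 4.44 - 0.49 = 3.950
L(2,2) = 188, L_eff = 188/255 = 0.737255
t(2,2) = 4.44 - 3.950·0.737255 = 1.528
Σt over all 3·4 pixels = 9609/425 ≈ 22.6094118
V = pitch²·Σt = 0.62²·9609/425 = 8.691

t(2,2)=1.528 V=8.691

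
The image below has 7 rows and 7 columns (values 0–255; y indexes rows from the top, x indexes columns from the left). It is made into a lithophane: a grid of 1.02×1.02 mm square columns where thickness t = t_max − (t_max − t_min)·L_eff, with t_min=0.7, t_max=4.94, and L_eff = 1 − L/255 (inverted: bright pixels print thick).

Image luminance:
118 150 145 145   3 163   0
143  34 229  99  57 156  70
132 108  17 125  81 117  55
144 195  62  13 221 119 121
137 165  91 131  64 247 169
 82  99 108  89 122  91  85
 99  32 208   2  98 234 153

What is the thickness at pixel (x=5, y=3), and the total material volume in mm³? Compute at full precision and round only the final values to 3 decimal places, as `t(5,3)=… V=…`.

t(5,3)=2.679 V=131.316

span = t_max - t_min = 4.94 - 0.7 = 4.240
L(5,3) = 119, L_eff = 1 - 119/255 = 0.533333 (inverted)
t(5,3) = 4.94 - 4.240·0.533333 = 2.679
Σt over all 7·7 pixels = 1609261/12750 ≈ 126.2165490
V = pitch²·Σt = 1.02²·1609261/12750 = 131.316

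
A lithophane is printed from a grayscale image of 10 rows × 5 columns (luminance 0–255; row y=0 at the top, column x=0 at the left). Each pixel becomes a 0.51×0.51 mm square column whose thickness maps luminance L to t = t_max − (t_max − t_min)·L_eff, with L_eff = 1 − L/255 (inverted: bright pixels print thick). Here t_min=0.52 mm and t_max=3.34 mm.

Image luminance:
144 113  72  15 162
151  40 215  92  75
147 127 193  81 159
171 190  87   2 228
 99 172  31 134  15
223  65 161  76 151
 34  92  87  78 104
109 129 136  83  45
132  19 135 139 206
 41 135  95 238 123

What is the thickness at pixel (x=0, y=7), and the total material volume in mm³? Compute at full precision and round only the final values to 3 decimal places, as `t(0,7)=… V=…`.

span = t_max - t_min = 3.34 - 0.52 = 2.820
L(0,7) = 109, L_eff = 1 - 109/255 = 0.572549 (inverted)
t(0,7) = 3.34 - 2.820·0.572549 = 1.725
Σt over all 10·5 pixels = 380797/4250 ≈ 89.5992941
V = pitch²·Σt = 0.51²·380797/4250 = 23.305

t(0,7)=1.725 V=23.305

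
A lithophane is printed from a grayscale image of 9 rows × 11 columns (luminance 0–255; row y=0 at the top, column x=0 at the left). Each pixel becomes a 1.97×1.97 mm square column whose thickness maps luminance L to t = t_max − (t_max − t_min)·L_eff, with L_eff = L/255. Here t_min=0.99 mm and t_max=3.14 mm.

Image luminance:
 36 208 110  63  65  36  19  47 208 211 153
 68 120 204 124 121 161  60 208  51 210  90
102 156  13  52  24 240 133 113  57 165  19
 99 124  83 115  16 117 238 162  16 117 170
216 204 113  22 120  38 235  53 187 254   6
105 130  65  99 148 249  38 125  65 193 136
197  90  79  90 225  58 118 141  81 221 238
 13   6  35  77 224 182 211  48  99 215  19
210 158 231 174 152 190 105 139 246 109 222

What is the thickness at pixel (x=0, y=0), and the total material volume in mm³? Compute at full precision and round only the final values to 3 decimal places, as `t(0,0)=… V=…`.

span = t_max - t_min = 3.14 - 0.99 = 2.150
L(0,0) = 36, L_eff = 36/255 = 0.141176
t(0,0) = 3.14 - 2.150·0.141176 = 2.836
Σt over all 9·11 pixels = 31063/150 ≈ 207.0866667
V = pitch²·Σt = 1.97²·31063/150 = 803.683

t(0,0)=2.836 V=803.683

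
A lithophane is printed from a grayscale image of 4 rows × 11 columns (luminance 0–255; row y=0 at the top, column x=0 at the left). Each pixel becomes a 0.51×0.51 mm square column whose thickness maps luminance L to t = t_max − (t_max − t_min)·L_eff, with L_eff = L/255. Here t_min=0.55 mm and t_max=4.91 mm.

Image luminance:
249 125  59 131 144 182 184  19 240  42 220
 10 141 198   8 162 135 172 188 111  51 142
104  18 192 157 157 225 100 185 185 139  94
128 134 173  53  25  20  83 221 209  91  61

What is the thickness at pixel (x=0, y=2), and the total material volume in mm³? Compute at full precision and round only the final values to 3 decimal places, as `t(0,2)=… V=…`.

span = t_max - t_min = 4.91 - 0.55 = 4.360
L(0,2) = 104, L_eff = 104/255 = 0.407843
t(0,2) = 4.91 - 4.360·0.407843 = 3.132
Σt over all 4·11 pixels = 253184/2125 ≈ 119.1454118
V = pitch²·Σt = 0.51²·253184/2125 = 30.990

t(0,2)=3.132 V=30.990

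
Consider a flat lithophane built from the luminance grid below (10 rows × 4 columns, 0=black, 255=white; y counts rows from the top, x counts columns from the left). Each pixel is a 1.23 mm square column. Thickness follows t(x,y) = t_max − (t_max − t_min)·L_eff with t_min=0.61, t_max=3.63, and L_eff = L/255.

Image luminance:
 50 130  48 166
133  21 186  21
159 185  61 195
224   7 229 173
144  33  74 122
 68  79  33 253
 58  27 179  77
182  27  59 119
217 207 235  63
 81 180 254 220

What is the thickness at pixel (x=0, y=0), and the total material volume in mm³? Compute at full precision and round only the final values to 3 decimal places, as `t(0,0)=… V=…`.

span = t_max - t_min = 3.63 - 0.61 = 3.020
L(0,0) = 50, L_eff = 50/255 = 0.196078
t(0,0) = 3.63 - 3.020·0.196078 = 3.038
Σt over all 10·4 pixels = 1099471/12750 ≈ 86.2330196
V = pitch²·Σt = 1.23²·1099471/12750 = 130.462

t(0,0)=3.038 V=130.462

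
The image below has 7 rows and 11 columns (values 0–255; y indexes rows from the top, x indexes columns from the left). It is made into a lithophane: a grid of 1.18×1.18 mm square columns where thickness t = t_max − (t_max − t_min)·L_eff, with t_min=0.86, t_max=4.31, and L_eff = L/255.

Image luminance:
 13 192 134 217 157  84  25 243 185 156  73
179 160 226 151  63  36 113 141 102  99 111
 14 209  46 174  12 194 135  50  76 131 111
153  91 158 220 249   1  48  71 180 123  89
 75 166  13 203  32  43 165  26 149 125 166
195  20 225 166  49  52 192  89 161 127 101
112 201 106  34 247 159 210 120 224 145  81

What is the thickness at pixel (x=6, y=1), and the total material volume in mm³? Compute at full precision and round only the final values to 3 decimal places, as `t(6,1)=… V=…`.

span = t_max - t_min = 4.31 - 0.86 = 3.450
L(6,1) = 113, L_eff = 113/255 = 0.443137
t(6,1) = 4.31 - 3.450·0.443137 = 2.781
Σt over all 7·11 pixels = 343977/1700 ≈ 202.3394118
V = pitch²·Σt = 1.18²·343977/1700 = 281.737

t(6,1)=2.781 V=281.737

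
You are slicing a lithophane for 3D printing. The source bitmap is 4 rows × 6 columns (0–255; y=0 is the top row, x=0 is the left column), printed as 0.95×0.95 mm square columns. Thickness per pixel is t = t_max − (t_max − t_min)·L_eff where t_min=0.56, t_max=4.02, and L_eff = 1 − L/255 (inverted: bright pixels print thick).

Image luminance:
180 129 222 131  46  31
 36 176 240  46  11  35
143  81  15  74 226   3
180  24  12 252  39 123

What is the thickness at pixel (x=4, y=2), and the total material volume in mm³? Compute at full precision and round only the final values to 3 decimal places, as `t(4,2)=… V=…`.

t(4,2)=3.627 V=42.193

span = t_max - t_min = 4.02 - 0.56 = 3.460
L(4,2) = 226, L_eff = 1 - 226/255 = 0.113725 (inverted)
t(4,2) = 4.02 - 3.460·0.113725 = 3.627
Σt over all 4·6 pixels = 23843/510 ≈ 46.7509804
V = pitch²·Σt = 0.95²·23843/510 = 42.193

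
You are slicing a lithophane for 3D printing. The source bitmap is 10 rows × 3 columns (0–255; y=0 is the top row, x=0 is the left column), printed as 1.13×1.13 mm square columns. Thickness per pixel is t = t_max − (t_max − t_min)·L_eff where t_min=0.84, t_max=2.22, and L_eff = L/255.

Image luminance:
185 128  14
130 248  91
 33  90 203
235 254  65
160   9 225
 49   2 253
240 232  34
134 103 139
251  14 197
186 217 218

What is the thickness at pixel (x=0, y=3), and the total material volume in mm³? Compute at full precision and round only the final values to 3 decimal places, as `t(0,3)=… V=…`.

span = t_max - t_min = 2.22 - 0.84 = 1.380
L(0,3) = 235, L_eff = 235/255 = 0.921569
t(0,3) = 2.22 - 1.380·0.921569 = 0.948
Σt over all 10·3 pixels = 183253/4250 ≈ 43.1183529
V = pitch²·Σt = 1.13²·183253/4250 = 55.058

t(0,3)=0.948 V=55.058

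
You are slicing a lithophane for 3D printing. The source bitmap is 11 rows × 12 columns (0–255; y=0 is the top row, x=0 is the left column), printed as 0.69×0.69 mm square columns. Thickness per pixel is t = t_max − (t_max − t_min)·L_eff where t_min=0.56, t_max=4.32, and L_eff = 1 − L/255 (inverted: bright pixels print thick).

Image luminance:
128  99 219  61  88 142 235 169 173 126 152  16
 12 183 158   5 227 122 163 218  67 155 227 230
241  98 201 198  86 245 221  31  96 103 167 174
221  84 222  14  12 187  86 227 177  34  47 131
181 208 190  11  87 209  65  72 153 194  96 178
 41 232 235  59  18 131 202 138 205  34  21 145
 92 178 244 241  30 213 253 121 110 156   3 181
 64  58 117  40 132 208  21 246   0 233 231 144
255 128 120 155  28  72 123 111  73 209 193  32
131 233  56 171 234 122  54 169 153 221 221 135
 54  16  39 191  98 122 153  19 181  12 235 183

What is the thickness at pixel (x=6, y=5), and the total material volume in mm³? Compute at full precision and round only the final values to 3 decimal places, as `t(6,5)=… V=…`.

t(6,5)=3.539 V=160.159

span = t_max - t_min = 4.32 - 0.56 = 3.760
L(6,5) = 202, L_eff = 1 - 202/255 = 0.207843 (inverted)
t(6,5) = 4.32 - 3.760·0.207843 = 3.539
Σt over all 11·12 pixels = 2144534/6375 ≈ 336.3974902
V = pitch²·Σt = 0.69²·2144534/6375 = 160.159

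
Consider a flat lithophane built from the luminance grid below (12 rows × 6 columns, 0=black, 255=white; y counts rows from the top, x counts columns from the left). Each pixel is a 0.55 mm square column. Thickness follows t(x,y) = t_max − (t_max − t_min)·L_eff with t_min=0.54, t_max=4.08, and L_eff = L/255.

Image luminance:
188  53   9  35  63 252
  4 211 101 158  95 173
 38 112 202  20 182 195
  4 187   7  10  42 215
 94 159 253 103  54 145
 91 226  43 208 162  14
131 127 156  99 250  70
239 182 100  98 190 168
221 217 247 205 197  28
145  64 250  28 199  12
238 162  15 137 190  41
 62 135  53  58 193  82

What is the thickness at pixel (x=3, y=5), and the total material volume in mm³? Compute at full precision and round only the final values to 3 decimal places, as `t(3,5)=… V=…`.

span = t_max - t_min = 4.08 - 0.54 = 3.540
L(3,5) = 208, L_eff = 208/255 = 0.815686
t(3,5) = 4.08 - 3.540·0.815686 = 1.192
Σt over all 12·6 pixels = 711757/4250 ≈ 167.4722353
V = pitch²·Σt = 0.55²·711757/4250 = 50.660

t(3,5)=1.192 V=50.660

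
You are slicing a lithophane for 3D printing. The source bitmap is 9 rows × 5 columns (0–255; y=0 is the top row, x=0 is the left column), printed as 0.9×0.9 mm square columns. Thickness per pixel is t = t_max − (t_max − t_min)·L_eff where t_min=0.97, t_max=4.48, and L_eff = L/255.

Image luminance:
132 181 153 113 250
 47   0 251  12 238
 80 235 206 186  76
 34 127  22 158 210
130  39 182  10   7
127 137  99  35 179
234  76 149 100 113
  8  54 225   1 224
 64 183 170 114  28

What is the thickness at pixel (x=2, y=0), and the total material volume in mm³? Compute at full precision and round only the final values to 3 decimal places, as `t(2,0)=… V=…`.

span = t_max - t_min = 4.48 - 0.97 = 3.510
L(2,0) = 153, L_eff = 153/255 = 0.600000
t(2,0) = 4.48 - 3.510·0.600000 = 2.374
Σt over all 9·5 pixels = 1081917/8500 ≈ 127.2843529
V = pitch²·Σt = 0.9²·1081917/8500 = 103.100

t(2,0)=2.374 V=103.100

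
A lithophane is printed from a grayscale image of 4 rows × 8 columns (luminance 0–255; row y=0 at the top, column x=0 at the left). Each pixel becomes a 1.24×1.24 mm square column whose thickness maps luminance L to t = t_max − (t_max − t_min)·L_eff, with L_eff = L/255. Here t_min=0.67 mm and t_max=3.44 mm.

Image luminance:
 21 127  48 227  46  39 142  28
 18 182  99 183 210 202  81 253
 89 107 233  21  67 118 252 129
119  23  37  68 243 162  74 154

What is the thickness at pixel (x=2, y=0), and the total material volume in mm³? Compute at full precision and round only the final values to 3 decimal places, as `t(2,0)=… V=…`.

span = t_max - t_min = 3.44 - 0.67 = 2.770
L(2,0) = 48, L_eff = 48/255 = 0.188235
t(2,0) = 3.44 - 2.770·0.188235 = 2.919
Σt over all 4·8 pixels = 876943/12750 ≈ 68.7798431
V = pitch²·Σt = 1.24²·876943/12750 = 105.756

t(2,0)=2.919 V=105.756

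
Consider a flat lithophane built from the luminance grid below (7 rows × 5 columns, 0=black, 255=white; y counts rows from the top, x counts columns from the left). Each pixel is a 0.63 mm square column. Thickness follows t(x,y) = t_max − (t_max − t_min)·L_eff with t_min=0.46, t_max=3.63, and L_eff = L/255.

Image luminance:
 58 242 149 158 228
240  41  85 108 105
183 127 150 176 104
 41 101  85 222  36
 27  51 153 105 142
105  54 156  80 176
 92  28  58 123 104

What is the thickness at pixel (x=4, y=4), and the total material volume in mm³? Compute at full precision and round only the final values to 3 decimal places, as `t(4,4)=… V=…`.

t(4,4)=1.865 V=30.231

span = t_max - t_min = 3.63 - 0.46 = 3.170
L(4,4) = 142, L_eff = 142/255 = 0.556863
t(4,4) = 3.63 - 3.170·0.556863 = 1.865
Σt over all 7·5 pixels = 971147/12750 ≈ 76.1683922
V = pitch²·Σt = 0.63²·971147/12750 = 30.231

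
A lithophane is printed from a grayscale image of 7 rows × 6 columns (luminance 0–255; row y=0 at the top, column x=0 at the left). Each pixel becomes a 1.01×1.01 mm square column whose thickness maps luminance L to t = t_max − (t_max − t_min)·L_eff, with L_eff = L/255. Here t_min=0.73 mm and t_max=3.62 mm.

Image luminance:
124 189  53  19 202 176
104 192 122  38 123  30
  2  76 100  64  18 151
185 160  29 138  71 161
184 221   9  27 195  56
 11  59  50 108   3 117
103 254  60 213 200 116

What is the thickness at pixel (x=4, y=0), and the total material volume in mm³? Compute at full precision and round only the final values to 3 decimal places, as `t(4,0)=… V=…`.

span = t_max - t_min = 3.62 - 0.73 = 2.890
L(4,0) = 202, L_eff = 202/255 = 0.792157
t(4,0) = 3.62 - 2.890·0.792157 = 1.331
Σt over all 7·6 pixels = 151339/1500 ≈ 100.8926667
V = pitch²·Σt = 1.01²·151339/1500 = 102.921

t(4,0)=1.331 V=102.921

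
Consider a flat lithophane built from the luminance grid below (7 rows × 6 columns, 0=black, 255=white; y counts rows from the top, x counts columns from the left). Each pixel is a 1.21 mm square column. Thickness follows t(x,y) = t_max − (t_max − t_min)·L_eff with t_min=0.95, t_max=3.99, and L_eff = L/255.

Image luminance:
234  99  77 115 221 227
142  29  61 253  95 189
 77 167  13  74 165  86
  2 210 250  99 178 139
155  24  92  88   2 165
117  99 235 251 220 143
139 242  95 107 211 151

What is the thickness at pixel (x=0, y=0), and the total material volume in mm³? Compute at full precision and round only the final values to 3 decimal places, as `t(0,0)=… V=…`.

t(0,0)=1.200 V=145.201

span = t_max - t_min = 3.99 - 0.95 = 3.040
L(0,0) = 234, L_eff = 234/255 = 0.917647
t(0,0) = 3.99 - 3.040·0.917647 = 1.200
Σt over all 7·6 pixels = 1264469/12750 ≈ 99.1740392
V = pitch²·Σt = 1.21²·1264469/12750 = 145.201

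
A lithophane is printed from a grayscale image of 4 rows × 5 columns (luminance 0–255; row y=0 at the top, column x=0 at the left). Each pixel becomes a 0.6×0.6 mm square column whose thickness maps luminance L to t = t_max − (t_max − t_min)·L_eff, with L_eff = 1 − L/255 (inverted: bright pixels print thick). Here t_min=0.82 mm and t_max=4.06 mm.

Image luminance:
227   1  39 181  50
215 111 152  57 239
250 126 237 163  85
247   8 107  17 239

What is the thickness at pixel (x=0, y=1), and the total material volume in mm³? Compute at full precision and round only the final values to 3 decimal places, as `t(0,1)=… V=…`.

t(0,1)=3.552 V=18.487

span = t_max - t_min = 4.06 - 0.82 = 3.240
L(0,1) = 215, L_eff = 1 - 215/255 = 0.156863 (inverted)
t(0,1) = 4.06 - 3.240·0.156863 = 3.552
Σt over all 4·5 pixels = 109127/2125 ≈ 51.3538824
V = pitch²·Σt = 0.6²·109127/2125 = 18.487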